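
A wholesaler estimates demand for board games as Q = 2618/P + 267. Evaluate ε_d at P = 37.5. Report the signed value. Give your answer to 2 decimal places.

-0.21

At P = 37.5, Q = 336.813.
dQ/dP = −2618/P² = -1.862.
ε = (dQ/dP)(P/Q) = (-1.862)(37.5/336.813).
|ε| < 1, so demand is inelastic at this price.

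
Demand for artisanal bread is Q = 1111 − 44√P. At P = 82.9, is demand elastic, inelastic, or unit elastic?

inelastic

Q = 710.382, dQ/dP = -2.416.
ε = (dQ/dP)(P/Q) ≈ -0.282.
|ε| = 0.28 < 1.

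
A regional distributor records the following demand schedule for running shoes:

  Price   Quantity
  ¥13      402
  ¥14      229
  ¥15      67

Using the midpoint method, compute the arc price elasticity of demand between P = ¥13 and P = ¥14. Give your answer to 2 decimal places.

-7.40

At P = 13, Q = 402; at P = 14, Q = 229.
ΔQ = -173, ΔP = 1. Midpoints: P̄ = 13.50, Q̄ = 315.5.
ε = (ΔQ/ΔP)(P̄/Q̄) = (-173/1)(13.50/315.5).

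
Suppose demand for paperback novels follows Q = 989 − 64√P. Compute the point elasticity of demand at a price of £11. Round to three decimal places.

At P = 11, Q = 776.736.
dQ/dP = −64/(2√P) = -9.648.
ε = (dQ/dP)(P/Q) = (-9.648)(11/776.736).
|ε| < 1, so demand is inelastic at this price.

-0.137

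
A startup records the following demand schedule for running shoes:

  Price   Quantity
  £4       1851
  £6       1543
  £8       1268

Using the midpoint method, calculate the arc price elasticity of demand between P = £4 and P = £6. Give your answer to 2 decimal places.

At P = 4, Q = 1851; at P = 6, Q = 1543.
ΔQ = -308, ΔP = 2. Midpoints: P̄ = 5.00, Q̄ = 1697.0.
ε = (ΔQ/ΔP)(P̄/Q̄) = (-308/2)(5.00/1697.0).

-0.45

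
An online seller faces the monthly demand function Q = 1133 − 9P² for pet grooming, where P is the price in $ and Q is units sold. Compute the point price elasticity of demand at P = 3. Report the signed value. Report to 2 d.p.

At P = 3, Q = 1052.
dQ/dP = −18P = -54.
ε = (dQ/dP)(P/Q) = (-54)(3/1052).

-0.15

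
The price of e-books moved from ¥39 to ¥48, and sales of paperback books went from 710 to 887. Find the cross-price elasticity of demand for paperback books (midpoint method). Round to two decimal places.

ΔQ_x = 887 − 710 = 177; ΔP_y = 48 − 39 = 9.
Midpoints: P̄_y = 43.50, Q̄_x = 798.5.
ε_xy = (ΔQ_x/ΔP_y)(P̄_y/Q̄_x) = (177/9)(43.50/798.5).
ε_xy > 0, so the goods are substitutes.

1.07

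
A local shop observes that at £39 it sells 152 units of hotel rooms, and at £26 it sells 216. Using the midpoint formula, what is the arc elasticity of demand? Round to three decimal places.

-0.870

ΔQ = 216 − 152 = 64; ΔP = 26 − 39 = -13.
Midpoints: P̄ = 32.50, Q̄ = 184.0.
ε = (ΔQ/ΔP)(P̄/Q̄) = (64/-13)(32.50/184.0).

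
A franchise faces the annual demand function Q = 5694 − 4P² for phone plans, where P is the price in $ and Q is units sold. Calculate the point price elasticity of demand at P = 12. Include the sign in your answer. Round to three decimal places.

-0.225

At P = 12, Q = 5118.
dQ/dP = −8P = -96.
ε = (dQ/dP)(P/Q) = (-96)(12/5118).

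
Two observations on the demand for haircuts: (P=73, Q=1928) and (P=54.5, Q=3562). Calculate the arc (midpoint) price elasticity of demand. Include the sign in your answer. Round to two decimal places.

ΔQ = 3562 − 1928 = 1634; ΔP = 54.5 − 73 = -18.5.
Midpoints: P̄ = 63.75, Q̄ = 2745.0.
ε = (ΔQ/ΔP)(P̄/Q̄) = (1634/-18.5)(63.75/2745.0).

-2.05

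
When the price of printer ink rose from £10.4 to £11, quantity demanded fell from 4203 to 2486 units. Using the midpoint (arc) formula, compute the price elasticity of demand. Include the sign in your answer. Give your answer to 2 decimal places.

ΔQ = 2486 − 4203 = -1717; ΔP = 11 − 10.4 = 0.6.
Midpoints: P̄ = 10.70, Q̄ = 3344.5.
ε = (ΔQ/ΔP)(P̄/Q̄) = (-1717/0.6)(10.70/3344.5).

-9.16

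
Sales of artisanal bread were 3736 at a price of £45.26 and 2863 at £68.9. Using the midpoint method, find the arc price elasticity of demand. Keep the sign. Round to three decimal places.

ΔQ = 2863 − 3736 = -873; ΔP = 68.9 − 45.26 = 23.64.
Midpoints: P̄ = 57.08, Q̄ = 3299.5.
ε = (ΔQ/ΔP)(P̄/Q̄) = (-873/23.64)(57.08/3299.5).

-0.639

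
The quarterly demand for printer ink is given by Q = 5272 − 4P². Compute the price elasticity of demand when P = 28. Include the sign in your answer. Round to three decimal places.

At P = 28, Q = 2136.
dQ/dP = −8P = -224.
ε = (dQ/dP)(P/Q) = (-224)(28/2136).
|ε| > 1, so demand is elastic at this price.

-2.936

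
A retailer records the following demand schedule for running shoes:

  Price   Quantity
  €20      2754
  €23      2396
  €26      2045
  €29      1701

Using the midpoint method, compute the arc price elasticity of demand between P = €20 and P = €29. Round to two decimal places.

-1.29

At P = 20, Q = 2754; at P = 29, Q = 1701.
ΔQ = -1053, ΔP = 9. Midpoints: P̄ = 24.50, Q̄ = 2227.5.
ε = (ΔQ/ΔP)(P̄/Q̄) = (-1053/9)(24.50/2227.5).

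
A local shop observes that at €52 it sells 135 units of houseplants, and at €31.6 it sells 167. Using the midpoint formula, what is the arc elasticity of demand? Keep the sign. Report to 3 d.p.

-0.434

ΔQ = 167 − 135 = 32; ΔP = 31.6 − 52 = -20.4.
Midpoints: P̄ = 41.80, Q̄ = 151.0.
ε = (ΔQ/ΔP)(P̄/Q̄) = (32/-20.4)(41.80/151.0).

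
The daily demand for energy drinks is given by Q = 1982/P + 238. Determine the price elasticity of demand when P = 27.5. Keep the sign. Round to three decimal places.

-0.232

At P = 27.5, Q = 310.073.
dQ/dP = −1982/P² = -2.621.
ε = (dQ/dP)(P/Q) = (-2.621)(27.5/310.073).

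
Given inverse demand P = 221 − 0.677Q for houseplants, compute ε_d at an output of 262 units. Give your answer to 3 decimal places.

At Q = 262, P = 221 − 0.677(262) = 43.63.
dP/dQ = −0.677, so dQ/dP = 1/(−0.677) = -1.477.
ε = (dQ/dP)(P/Q) = (-1.477)(43.63/262).

-0.246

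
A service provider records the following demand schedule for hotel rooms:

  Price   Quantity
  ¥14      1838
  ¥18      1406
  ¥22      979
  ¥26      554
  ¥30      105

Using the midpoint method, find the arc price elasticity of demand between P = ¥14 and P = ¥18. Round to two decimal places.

-1.07

At P = 14, Q = 1838; at P = 18, Q = 1406.
ΔQ = -432, ΔP = 4. Midpoints: P̄ = 16.00, Q̄ = 1622.0.
ε = (ΔQ/ΔP)(P̄/Q̄) = (-432/4)(16.00/1622.0).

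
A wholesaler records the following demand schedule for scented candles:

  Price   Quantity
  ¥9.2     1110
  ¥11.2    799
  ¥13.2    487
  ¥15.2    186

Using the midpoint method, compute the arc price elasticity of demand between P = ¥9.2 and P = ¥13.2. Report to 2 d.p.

-2.18

At P = 9.2, Q = 1110; at P = 13.2, Q = 487.
ΔQ = -623, ΔP = 4.0. Midpoints: P̄ = 11.20, Q̄ = 798.5.
ε = (ΔQ/ΔP)(P̄/Q̄) = (-623/4.0)(11.20/798.5).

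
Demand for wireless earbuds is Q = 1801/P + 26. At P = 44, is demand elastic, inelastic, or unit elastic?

Q = 66.932, dQ/dP = -0.930.
ε = (dQ/dP)(P/Q) ≈ -0.612.
|ε| = 0.61 < 1.

inelastic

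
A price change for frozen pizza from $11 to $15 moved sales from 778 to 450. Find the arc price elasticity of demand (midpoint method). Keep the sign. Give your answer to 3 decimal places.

ΔQ = 450 − 778 = -328; ΔP = 15 − 11 = 4.
Midpoints: P̄ = 13.00, Q̄ = 614.0.
ε = (ΔQ/ΔP)(P̄/Q̄) = (-328/4)(13.00/614.0).

-1.736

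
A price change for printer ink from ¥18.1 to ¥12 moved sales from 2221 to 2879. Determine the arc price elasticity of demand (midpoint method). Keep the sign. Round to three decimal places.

ΔQ = 2879 − 2221 = 658; ΔP = 12 − 18.1 = -6.1.
Midpoints: P̄ = 15.05, Q̄ = 2550.0.
ε = (ΔQ/ΔP)(P̄/Q̄) = (658/-6.1)(15.05/2550.0).

-0.637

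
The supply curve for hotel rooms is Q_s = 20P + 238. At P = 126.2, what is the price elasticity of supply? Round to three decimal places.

At P = 126.2, Q_s = 2762.
dQ_s/dP = 20.
ε_s = (dQ_s/dP)(P/Q_s) = (20)(126.2/2762).

0.914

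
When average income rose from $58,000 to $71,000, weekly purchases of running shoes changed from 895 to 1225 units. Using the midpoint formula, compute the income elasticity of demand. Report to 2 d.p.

1.54

ΔQ = 330, ΔI = 13000. Midpoints: Ī = 64,500, Q̄ = 1060.0.
ε_I = (ΔQ/ΔI)(Ī/Q̄) = (330/13000)(64500/1060.0).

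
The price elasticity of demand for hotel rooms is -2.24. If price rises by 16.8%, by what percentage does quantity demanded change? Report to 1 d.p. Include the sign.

-37.6%

%ΔQ ≈ ε × %ΔP = (-2.24)(16.8%) = -37.63%.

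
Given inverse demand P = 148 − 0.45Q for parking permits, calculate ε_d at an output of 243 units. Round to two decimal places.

-0.35

At Q = 243, P = 148 − 0.45(243) = 38.65.
dP/dQ = −0.45, so dQ/dP = 1/(−0.45) = -2.222.
ε = (dQ/dP)(P/Q) = (-2.222)(38.65/243).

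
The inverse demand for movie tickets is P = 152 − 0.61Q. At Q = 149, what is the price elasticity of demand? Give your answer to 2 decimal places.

-0.67

At Q = 149, P = 152 − 0.61(149) = 61.11.
dP/dQ = −0.61, so dQ/dP = 1/(−0.61) = -1.639.
ε = (dQ/dP)(P/Q) = (-1.639)(61.11/149).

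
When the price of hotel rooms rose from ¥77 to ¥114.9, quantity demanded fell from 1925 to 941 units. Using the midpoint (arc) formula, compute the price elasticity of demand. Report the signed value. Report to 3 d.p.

-1.738

ΔQ = 941 − 1925 = -984; ΔP = 114.9 − 77 = 37.9.
Midpoints: P̄ = 95.95, Q̄ = 1433.0.
ε = (ΔQ/ΔP)(P̄/Q̄) = (-984/37.9)(95.95/1433.0).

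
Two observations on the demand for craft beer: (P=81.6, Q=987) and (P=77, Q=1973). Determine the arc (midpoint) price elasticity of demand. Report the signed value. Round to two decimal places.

-11.48

ΔQ = 1973 − 987 = 986; ΔP = 77 − 81.6 = -4.6.
Midpoints: P̄ = 79.30, Q̄ = 1480.0.
ε = (ΔQ/ΔP)(P̄/Q̄) = (986/-4.6)(79.30/1480.0).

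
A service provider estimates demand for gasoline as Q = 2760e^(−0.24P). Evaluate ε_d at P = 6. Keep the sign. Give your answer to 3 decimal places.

-1.440

At P = 6, Q = 653.921.
dQ/dP = −0.24·2760e^(−0.24P) = −0.24Q = -156.941.
ε = (dQ/dP)(P/Q) = (-156.941)(6/653.921).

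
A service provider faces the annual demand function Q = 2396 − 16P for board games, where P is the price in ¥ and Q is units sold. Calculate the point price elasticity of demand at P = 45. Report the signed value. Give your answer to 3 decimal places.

At P = 45, Q = 1676.
dQ/dP = −16.
ε = (dQ/dP)(P/Q) = (-16)(45/1676).
|ε| < 1, so demand is inelastic at this price.

-0.430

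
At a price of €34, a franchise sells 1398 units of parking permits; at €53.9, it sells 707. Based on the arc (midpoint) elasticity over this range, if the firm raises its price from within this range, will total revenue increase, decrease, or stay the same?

decrease

Arc ε = (-691/19.9)(43.95/1052.5) ≈ -1.450.
|ε| = 1.45 > 1, so demand is elastic. A price rise therefore reduces total revenue.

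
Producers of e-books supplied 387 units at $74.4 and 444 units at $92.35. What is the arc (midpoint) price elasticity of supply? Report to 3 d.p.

0.637

ΔQ = 444 − 387 = 57; ΔP = 92.35 − 74.4 = 17.95.
Midpoints: P̄ = 83.38, Q̄ = 415.5.
ε_s = (ΔQ/ΔP)(P̄/Q̄) = (57/17.95)(83.38/415.5).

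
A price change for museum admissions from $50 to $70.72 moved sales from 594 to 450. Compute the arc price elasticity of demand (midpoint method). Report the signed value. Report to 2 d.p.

ΔQ = 450 − 594 = -144; ΔP = 70.72 − 50 = 20.72.
Midpoints: P̄ = 60.36, Q̄ = 522.0.
ε = (ΔQ/ΔP)(P̄/Q̄) = (-144/20.72)(60.36/522.0).

-0.80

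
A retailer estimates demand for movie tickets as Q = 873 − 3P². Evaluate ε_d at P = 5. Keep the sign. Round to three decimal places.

At P = 5, Q = 798.
dQ/dP = −6P = -30.
ε = (dQ/dP)(P/Q) = (-30)(5/798).
|ε| < 1, so demand is inelastic at this price.

-0.188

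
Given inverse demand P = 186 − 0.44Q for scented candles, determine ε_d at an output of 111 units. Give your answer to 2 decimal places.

At Q = 111, P = 186 − 0.44(111) = 137.16.
dP/dQ = −0.44, so dQ/dP = 1/(−0.44) = -2.273.
ε = (dQ/dP)(P/Q) = (-2.273)(137.16/111).

-2.81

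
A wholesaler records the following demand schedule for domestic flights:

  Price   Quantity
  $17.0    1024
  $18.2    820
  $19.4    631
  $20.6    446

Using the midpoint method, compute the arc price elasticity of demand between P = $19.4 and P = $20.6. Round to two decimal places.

At P = 19.4, Q = 631; at P = 20.6, Q = 446.
ΔQ = -185, ΔP = 1.2. Midpoints: P̄ = 20.00, Q̄ = 538.5.
ε = (ΔQ/ΔP)(P̄/Q̄) = (-185/1.2)(20.00/538.5).

-5.73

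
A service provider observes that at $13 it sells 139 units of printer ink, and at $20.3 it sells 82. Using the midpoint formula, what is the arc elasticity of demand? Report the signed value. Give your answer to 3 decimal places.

ΔQ = 82 − 139 = -57; ΔP = 20.3 − 13 = 7.3.
Midpoints: P̄ = 16.65, Q̄ = 110.5.
ε = (ΔQ/ΔP)(P̄/Q̄) = (-57/7.3)(16.65/110.5).

-1.177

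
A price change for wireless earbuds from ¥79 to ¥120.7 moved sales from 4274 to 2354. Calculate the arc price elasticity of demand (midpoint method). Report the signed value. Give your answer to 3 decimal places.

-1.387

ΔQ = 2354 − 4274 = -1920; ΔP = 120.7 − 79 = 41.7.
Midpoints: P̄ = 99.85, Q̄ = 3314.0.
ε = (ΔQ/ΔP)(P̄/Q̄) = (-1920/41.7)(99.85/3314.0).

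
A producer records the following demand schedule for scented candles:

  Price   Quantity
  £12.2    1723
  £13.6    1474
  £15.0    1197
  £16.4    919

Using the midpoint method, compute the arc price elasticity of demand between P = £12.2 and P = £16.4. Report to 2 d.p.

At P = 12.2, Q = 1723; at P = 16.4, Q = 919.
ΔQ = -804, ΔP = 4.2. Midpoints: P̄ = 14.30, Q̄ = 1321.0.
ε = (ΔQ/ΔP)(P̄/Q̄) = (-804/4.2)(14.30/1321.0).

-2.07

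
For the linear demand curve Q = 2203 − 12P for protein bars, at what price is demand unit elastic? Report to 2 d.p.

91.79

For linear demand Q = a − bP, ε = −bP/(a − bP). |ε| = 1 when bP = a − bP, i.e. P = a/(2b).
P = 2203/(2·12) = 2203/24 = 91.7917.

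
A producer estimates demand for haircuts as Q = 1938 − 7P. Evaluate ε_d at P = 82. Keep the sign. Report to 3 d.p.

-0.421

At P = 82, Q = 1364.
dQ/dP = −7.
ε = (dQ/dP)(P/Q) = (-7)(82/1364).
|ε| < 1, so demand is inelastic at this price.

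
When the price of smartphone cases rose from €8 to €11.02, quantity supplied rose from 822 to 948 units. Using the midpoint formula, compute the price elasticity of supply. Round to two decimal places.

ΔQ = 948 − 822 = 126; ΔP = 11.02 − 8 = 3.02.
Midpoints: P̄ = 9.51, Q̄ = 885.0.
ε_s = (ΔQ/ΔP)(P̄/Q̄) = (126/3.02)(9.51/885.0).

0.45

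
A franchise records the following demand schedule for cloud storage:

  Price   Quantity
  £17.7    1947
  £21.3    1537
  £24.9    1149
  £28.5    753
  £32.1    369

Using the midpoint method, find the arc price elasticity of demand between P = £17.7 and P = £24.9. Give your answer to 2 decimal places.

At P = 17.7, Q = 1947; at P = 24.9, Q = 1149.
ΔQ = -798, ΔP = 7.2. Midpoints: P̄ = 21.30, Q̄ = 1548.0.
ε = (ΔQ/ΔP)(P̄/Q̄) = (-798/7.2)(21.30/1548.0).

-1.53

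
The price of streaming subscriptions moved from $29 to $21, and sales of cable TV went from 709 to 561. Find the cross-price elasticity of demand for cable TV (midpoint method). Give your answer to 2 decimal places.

0.73

ΔQ_x = 561 − 709 = -148; ΔP_y = 21 − 29 = -8.
Midpoints: P̄_y = 25.00, Q̄_x = 635.0.
ε_xy = (ΔQ_x/ΔP_y)(P̄_y/Q̄_x) = (-148/-8)(25.00/635.0).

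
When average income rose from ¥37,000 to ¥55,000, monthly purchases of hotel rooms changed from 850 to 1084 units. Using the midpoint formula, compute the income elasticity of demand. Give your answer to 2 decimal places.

0.62

ΔQ = 234, ΔI = 18000. Midpoints: Ī = 46,000, Q̄ = 967.0.
ε_I = (ΔQ/ΔI)(Ī/Q̄) = (234/18000)(46000/967.0).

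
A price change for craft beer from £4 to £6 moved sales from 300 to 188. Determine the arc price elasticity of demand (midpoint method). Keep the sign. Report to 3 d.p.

-1.148

ΔQ = 188 − 300 = -112; ΔP = 6 − 4 = 2.
Midpoints: P̄ = 5.00, Q̄ = 244.0.
ε = (ΔQ/ΔP)(P̄/Q̄) = (-112/2)(5.00/244.0).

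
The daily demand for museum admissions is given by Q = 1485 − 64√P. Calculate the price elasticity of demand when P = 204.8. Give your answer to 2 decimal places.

At P = 204.8, Q = 569.107.
dQ/dP = −64/(2√P) = -2.236.
ε = (dQ/dP)(P/Q) = (-2.236)(204.8/569.107).

-0.80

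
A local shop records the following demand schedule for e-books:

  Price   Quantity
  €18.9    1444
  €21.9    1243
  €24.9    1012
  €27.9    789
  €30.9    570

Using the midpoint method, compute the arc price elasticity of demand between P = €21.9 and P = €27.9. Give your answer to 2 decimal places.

-1.85

At P = 21.9, Q = 1243; at P = 27.9, Q = 789.
ΔQ = -454, ΔP = 6.0. Midpoints: P̄ = 24.90, Q̄ = 1016.0.
ε = (ΔQ/ΔP)(P̄/Q̄) = (-454/6.0)(24.90/1016.0).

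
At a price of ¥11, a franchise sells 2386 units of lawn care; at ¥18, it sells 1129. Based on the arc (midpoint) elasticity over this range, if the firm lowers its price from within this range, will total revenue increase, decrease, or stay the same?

Arc ε = (-1257/7)(14.50/1757.5) ≈ -1.482.
|ε| = 1.48 > 1, so demand is elastic. A price cut therefore raises total revenue.

increase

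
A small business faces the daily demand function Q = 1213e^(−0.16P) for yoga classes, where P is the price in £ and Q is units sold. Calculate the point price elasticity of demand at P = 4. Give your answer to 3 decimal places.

-0.640

At P = 4, Q = 639.606.
dQ/dP = −0.16·1213e^(−0.16P) = −0.16Q = -102.337.
ε = (dQ/dP)(P/Q) = (-102.337)(4/639.606).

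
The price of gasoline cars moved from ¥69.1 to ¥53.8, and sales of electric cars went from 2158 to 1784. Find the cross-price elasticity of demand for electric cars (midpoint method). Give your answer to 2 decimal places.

0.76

ΔQ_x = 1784 − 2158 = -374; ΔP_y = 53.8 − 69.1 = -15.3.
Midpoints: P̄_y = 61.45, Q̄_x = 1971.0.
ε_xy = (ΔQ_x/ΔP_y)(P̄_y/Q̄_x) = (-374/-15.3)(61.45/1971.0).
ε_xy > 0, so the goods are substitutes.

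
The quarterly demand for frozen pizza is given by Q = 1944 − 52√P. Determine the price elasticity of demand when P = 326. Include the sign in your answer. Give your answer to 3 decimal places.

At P = 326, Q = 1005.116.
dQ/dP = −52/(2√P) = -1.440.
ε = (dQ/dP)(P/Q) = (-1.440)(326/1005.116).
|ε| < 1, so demand is inelastic at this price.

-0.467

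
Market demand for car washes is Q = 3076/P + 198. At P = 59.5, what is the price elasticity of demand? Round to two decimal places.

-0.21

At P = 59.5, Q = 249.697.
dQ/dP = −3076/P² = -0.869.
ε = (dQ/dP)(P/Q) = (-0.869)(59.5/249.697).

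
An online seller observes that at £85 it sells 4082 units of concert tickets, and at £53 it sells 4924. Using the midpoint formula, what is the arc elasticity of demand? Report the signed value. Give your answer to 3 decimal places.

-0.403

ΔQ = 4924 − 4082 = 842; ΔP = 53 − 85 = -32.
Midpoints: P̄ = 69.00, Q̄ = 4503.0.
ε = (ΔQ/ΔP)(P̄/Q̄) = (842/-32)(69.00/4503.0).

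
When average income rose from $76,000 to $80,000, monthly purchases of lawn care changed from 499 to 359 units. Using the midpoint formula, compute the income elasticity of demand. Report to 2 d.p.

-6.36

ΔQ = -140, ΔI = 4000. Midpoints: Ī = 78,000, Q̄ = 429.0.
ε_I = (ΔQ/ΔI)(Ī/Q̄) = (-140/4000)(78000/429.0).
ε_I < 0, so the good is inferior.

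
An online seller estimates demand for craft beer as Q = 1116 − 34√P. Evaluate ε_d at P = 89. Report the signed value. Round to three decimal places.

At P = 89, Q = 795.245.
dQ/dP = −34/(2√P) = -1.802.
ε = (dQ/dP)(P/Q) = (-1.802)(89/795.245).

-0.202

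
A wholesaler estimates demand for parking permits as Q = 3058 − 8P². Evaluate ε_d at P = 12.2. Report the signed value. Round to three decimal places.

At P = 12.2, Q = 1867.280.
dQ/dP = −16P = -195.200.
ε = (dQ/dP)(P/Q) = (-195.200)(12.2/1867.280).
|ε| > 1, so demand is elastic at this price.

-1.275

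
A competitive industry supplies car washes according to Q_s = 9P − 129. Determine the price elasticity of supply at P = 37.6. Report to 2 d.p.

1.62

At P = 37.6, Q_s = 209.40.
dQ_s/dP = 9.
ε_s = (dQ_s/dP)(P/Q_s) = (9)(37.6/209.40).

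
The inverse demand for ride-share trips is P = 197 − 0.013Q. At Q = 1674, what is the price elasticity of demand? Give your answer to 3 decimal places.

At Q = 1674, P = 197 − 0.013(1674) = 175.24.
dP/dQ = −0.013, so dQ/dP = 1/(−0.013) = -76.923.
ε = (dQ/dP)(P/Q) = (-76.923)(175.24/1674).

-8.052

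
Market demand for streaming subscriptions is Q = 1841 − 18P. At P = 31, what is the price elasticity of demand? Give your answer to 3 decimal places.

-0.435

At P = 31, Q = 1283.
dQ/dP = −18.
ε = (dQ/dP)(P/Q) = (-18)(31/1283).
|ε| < 1, so demand is inelastic at this price.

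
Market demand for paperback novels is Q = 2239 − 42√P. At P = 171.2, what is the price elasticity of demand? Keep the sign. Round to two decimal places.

At P = 171.2, Q = 1689.458.
dQ/dP = −42/(2√P) = -1.605.
ε = (dQ/dP)(P/Q) = (-1.605)(171.2/1689.458).

-0.16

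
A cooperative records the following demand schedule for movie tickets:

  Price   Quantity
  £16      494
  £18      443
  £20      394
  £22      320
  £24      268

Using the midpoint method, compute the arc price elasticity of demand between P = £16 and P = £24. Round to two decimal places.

-1.48

At P = 16, Q = 494; at P = 24, Q = 268.
ΔQ = -226, ΔP = 8. Midpoints: P̄ = 20.00, Q̄ = 381.0.
ε = (ΔQ/ΔP)(P̄/Q̄) = (-226/8)(20.00/381.0).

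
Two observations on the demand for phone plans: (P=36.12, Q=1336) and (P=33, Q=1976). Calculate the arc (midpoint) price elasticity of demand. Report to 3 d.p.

ΔQ = 1976 − 1336 = 640; ΔP = 33 − 36.12 = -3.12.
Midpoints: P̄ = 34.56, Q̄ = 1656.0.
ε = (ΔQ/ΔP)(P̄/Q̄) = (640/-3.12)(34.56/1656.0).

-4.281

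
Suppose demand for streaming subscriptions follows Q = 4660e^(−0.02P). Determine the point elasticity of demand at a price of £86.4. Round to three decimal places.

-1.728

At P = 86.4, Q = 827.799.
dQ/dP = −0.02·4660e^(−0.02P) = −0.02Q = -16.556.
ε = (dQ/dP)(P/Q) = (-16.556)(86.4/827.799).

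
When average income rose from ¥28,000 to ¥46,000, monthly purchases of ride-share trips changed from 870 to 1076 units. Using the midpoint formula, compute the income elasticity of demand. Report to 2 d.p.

0.44

ΔQ = 206, ΔI = 18000. Midpoints: Ī = 37,000, Q̄ = 973.0.
ε_I = (ΔQ/ΔI)(Ī/Q̄) = (206/18000)(37000/973.0).
ε_I > 0, so the good is normal.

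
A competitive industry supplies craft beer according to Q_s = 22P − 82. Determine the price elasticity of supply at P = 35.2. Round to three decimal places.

1.118

At P = 35.2, Q_s = 692.40.
dQ_s/dP = 22.
ε_s = (dQ_s/dP)(P/Q_s) = (22)(35.2/692.40).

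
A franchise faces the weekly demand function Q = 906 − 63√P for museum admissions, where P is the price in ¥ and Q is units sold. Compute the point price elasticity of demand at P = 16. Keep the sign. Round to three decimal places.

At P = 16, Q = 654.
dQ/dP = −63/(2√P) = -7.875.
ε = (dQ/dP)(P/Q) = (-7.875)(16/654).

-0.193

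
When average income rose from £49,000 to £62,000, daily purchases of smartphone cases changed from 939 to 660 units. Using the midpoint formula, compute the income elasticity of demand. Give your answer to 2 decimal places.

-1.49

ΔQ = -279, ΔI = 13000. Midpoints: Ī = 55,500, Q̄ = 799.5.
ε_I = (ΔQ/ΔI)(Ī/Q̄) = (-279/13000)(55500/799.5).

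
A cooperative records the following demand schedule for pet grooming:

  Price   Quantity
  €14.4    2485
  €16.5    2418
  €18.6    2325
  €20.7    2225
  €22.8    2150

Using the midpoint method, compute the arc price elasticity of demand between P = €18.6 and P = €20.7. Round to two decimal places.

At P = 18.6, Q = 2325; at P = 20.7, Q = 2225.
ΔQ = -100, ΔP = 2.1. Midpoints: P̄ = 19.65, Q̄ = 2275.0.
ε = (ΔQ/ΔP)(P̄/Q̄) = (-100/2.1)(19.65/2275.0).

-0.41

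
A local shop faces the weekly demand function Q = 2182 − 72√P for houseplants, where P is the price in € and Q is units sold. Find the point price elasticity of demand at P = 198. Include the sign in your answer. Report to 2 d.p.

-0.43

At P = 198, Q = 1168.870.
dQ/dP = −72/(2√P) = -2.558.
ε = (dQ/dP)(P/Q) = (-2.558)(198/1168.870).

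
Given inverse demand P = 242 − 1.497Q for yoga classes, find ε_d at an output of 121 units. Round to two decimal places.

At Q = 121, P = 242 − 1.497(121) = 60.86.
dP/dQ = −1.497, so dQ/dP = 1/(−1.497) = -0.668.
ε = (dQ/dP)(P/Q) = (-0.668)(60.86/121).

-0.34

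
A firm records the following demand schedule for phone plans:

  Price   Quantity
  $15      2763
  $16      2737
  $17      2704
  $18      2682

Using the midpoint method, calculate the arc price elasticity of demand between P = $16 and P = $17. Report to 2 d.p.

At P = 16, Q = 2737; at P = 17, Q = 2704.
ΔQ = -33, ΔP = 1. Midpoints: P̄ = 16.50, Q̄ = 2720.5.
ε = (ΔQ/ΔP)(P̄/Q̄) = (-33/1)(16.50/2720.5).

-0.20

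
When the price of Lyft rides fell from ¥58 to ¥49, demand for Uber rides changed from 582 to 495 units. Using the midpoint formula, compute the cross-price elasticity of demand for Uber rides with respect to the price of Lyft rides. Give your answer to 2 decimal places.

0.96

ΔQ_x = 495 − 582 = -87; ΔP_y = 49 − 58 = -9.
Midpoints: P̄_y = 53.50, Q̄_x = 538.5.
ε_xy = (ΔQ_x/ΔP_y)(P̄_y/Q̄_x) = (-87/-9)(53.50/538.5).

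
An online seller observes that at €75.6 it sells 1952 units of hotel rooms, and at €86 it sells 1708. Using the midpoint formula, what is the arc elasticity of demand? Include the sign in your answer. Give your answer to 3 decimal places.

-1.036

ΔQ = 1708 − 1952 = -244; ΔP = 86 − 75.6 = 10.4.
Midpoints: P̄ = 80.80, Q̄ = 1830.0.
ε = (ΔQ/ΔP)(P̄/Q̄) = (-244/10.4)(80.80/1830.0).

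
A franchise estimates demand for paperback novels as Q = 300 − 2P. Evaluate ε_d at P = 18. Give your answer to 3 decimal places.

At P = 18, Q = 264.
dQ/dP = −2.
ε = (dQ/dP)(P/Q) = (-2)(18/264).

-0.136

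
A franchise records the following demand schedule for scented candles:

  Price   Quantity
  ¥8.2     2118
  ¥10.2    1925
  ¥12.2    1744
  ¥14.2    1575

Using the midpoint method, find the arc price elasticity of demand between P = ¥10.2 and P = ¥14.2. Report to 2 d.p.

-0.61

At P = 10.2, Q = 1925; at P = 14.2, Q = 1575.
ΔQ = -350, ΔP = 4.0. Midpoints: P̄ = 12.20, Q̄ = 1750.0.
ε = (ΔQ/ΔP)(P̄/Q̄) = (-350/4.0)(12.20/1750.0).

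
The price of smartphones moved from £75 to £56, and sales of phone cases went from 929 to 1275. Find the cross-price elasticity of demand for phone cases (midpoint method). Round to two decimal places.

-1.08

ΔQ_x = 1275 − 929 = 346; ΔP_y = 56 − 75 = -19.
Midpoints: P̄_y = 65.50, Q̄_x = 1102.0.
ε_xy = (ΔQ_x/ΔP_y)(P̄_y/Q̄_x) = (346/-19)(65.50/1102.0).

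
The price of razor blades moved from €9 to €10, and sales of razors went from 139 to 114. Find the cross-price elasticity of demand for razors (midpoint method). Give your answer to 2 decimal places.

ΔQ_x = 114 − 139 = -25; ΔP_y = 10 − 9 = 1.
Midpoints: P̄_y = 9.50, Q̄_x = 126.5.
ε_xy = (ΔQ_x/ΔP_y)(P̄_y/Q̄_x) = (-25/1)(9.50/126.5).

-1.88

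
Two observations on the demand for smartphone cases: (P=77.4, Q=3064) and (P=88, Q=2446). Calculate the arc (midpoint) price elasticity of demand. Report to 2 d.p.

ΔQ = 2446 − 3064 = -618; ΔP = 88 − 77.4 = 10.6.
Midpoints: P̄ = 82.70, Q̄ = 2755.0.
ε = (ΔQ/ΔP)(P̄/Q̄) = (-618/10.6)(82.70/2755.0).

-1.75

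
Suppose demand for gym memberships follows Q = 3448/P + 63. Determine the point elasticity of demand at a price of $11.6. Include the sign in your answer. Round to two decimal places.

-0.83

At P = 11.6, Q = 360.241.
dQ/dP = −3448/P² = -25.624.
ε = (dQ/dP)(P/Q) = (-25.624)(11.6/360.241).
|ε| < 1, so demand is inelastic at this price.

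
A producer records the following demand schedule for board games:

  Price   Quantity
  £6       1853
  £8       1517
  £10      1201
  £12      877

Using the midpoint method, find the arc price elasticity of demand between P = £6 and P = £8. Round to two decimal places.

-0.70

At P = 6, Q = 1853; at P = 8, Q = 1517.
ΔQ = -336, ΔP = 2. Midpoints: P̄ = 7.00, Q̄ = 1685.0.
ε = (ΔQ/ΔP)(P̄/Q̄) = (-336/2)(7.00/1685.0).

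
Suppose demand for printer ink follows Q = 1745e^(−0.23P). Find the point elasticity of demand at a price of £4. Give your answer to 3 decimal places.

At P = 4, Q = 695.416.
dQ/dP = −0.23·1745e^(−0.23P) = −0.23Q = -159.946.
ε = (dQ/dP)(P/Q) = (-159.946)(4/695.416).
|ε| < 1, so demand is inelastic at this price.

-0.920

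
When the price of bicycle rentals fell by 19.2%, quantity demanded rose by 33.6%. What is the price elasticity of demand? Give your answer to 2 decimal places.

ε = %ΔQ / %ΔP = (33.6)/(-19.2) = -1.750.

-1.75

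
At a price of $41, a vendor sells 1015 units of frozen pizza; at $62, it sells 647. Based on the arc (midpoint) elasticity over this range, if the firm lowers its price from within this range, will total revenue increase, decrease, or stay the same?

increase

Arc ε = (-368/21)(51.50/831.0) ≈ -1.086.
|ε| = 1.09 > 1, so demand is elastic. A price cut therefore raises total revenue.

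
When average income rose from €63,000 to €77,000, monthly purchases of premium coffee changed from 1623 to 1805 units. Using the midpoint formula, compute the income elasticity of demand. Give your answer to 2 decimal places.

0.53

ΔQ = 182, ΔI = 14000. Midpoints: Ī = 70,000, Q̄ = 1714.0.
ε_I = (ΔQ/ΔI)(Ī/Q̄) = (182/14000)(70000/1714.0).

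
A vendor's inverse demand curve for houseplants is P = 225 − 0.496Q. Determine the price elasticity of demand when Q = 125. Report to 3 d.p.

At Q = 125, P = 225 − 0.496(125) = 163.00.
dP/dQ = −0.496, so dQ/dP = 1/(−0.496) = -2.016.
ε = (dQ/dP)(P/Q) = (-2.016)(163.00/125).

-2.629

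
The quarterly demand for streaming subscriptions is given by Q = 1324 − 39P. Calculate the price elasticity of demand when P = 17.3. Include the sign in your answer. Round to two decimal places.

-1.04

At P = 17.3, Q = 649.300.
dQ/dP = −39.
ε = (dQ/dP)(P/Q) = (-39)(17.3/649.300).
|ε| > 1, so demand is elastic at this price.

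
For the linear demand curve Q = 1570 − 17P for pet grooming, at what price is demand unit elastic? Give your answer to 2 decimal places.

For linear demand Q = a − bP, ε = −bP/(a − bP). |ε| = 1 when bP = a − bP, i.e. P = a/(2b).
P = 1570/(2·17) = 1570/34 = 46.1765.

46.18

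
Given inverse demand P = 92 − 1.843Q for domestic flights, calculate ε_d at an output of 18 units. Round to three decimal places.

-1.773

At Q = 18, P = 92 − 1.843(18) = 58.83.
dP/dQ = −1.843, so dQ/dP = 1/(−1.843) = -0.543.
ε = (dQ/dP)(P/Q) = (-0.543)(58.83/18).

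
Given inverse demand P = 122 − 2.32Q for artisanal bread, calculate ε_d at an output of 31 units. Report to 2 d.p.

At Q = 31, P = 122 − 2.32(31) = 50.08.
dP/dQ = −2.32, so dQ/dP = 1/(−2.32) = -0.431.
ε = (dQ/dP)(P/Q) = (-0.431)(50.08/31).

-0.70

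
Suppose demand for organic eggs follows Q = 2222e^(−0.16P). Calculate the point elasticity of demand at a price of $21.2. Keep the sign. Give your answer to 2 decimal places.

At P = 21.2, Q = 74.751.
dQ/dP = −0.16·2222e^(−0.16P) = −0.16Q = -11.960.
ε = (dQ/dP)(P/Q) = (-11.960)(21.2/74.751).
|ε| > 1, so demand is elastic at this price.

-3.39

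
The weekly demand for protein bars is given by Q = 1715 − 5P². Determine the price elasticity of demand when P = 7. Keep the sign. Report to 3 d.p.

-0.333

At P = 7, Q = 1470.
dQ/dP = −10P = -70.
ε = (dQ/dP)(P/Q) = (-70)(7/1470).
|ε| < 1, so demand is inelastic at this price.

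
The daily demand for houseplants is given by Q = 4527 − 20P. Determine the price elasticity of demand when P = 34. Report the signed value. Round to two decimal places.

At P = 34, Q = 3847.
dQ/dP = −20.
ε = (dQ/dP)(P/Q) = (-20)(34/3847).
|ε| < 1, so demand is inelastic at this price.

-0.18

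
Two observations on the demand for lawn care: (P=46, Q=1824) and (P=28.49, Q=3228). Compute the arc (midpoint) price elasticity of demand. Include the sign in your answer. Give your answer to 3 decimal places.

ΔQ = 3228 − 1824 = 1404; ΔP = 28.49 − 46 = -17.51.
Midpoints: P̄ = 37.24, Q̄ = 2526.0.
ε = (ΔQ/ΔP)(P̄/Q̄) = (1404/-17.51)(37.24/2526.0).

-1.182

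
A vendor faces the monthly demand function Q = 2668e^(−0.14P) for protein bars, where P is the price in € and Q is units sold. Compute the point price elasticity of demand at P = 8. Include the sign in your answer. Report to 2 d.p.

-1.12

At P = 8, Q = 870.514.
dQ/dP = −0.14·2668e^(−0.14P) = −0.14Q = -121.872.
ε = (dQ/dP)(P/Q) = (-121.872)(8/870.514).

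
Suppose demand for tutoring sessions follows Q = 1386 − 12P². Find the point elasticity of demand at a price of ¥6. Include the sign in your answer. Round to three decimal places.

-0.906

At P = 6, Q = 954.
dQ/dP = −24P = -144.
ε = (dQ/dP)(P/Q) = (-144)(6/954).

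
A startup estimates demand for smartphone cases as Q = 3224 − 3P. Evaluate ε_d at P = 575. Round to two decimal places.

At P = 575, Q = 1499.
dQ/dP = −3.
ε = (dQ/dP)(P/Q) = (-3)(575/1499).

-1.15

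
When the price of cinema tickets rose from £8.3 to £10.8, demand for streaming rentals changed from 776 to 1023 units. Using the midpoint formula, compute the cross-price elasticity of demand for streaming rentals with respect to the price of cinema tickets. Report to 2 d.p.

ΔQ_x = 1023 − 776 = 247; ΔP_y = 10.8 − 8.3 = 2.5.
Midpoints: P̄_y = 9.55, Q̄_x = 899.5.
ε_xy = (ΔQ_x/ΔP_y)(P̄_y/Q̄_x) = (247/2.5)(9.55/899.5).

1.05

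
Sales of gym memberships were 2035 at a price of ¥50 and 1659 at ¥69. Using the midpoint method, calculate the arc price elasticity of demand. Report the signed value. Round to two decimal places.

-0.64

ΔQ = 1659 − 2035 = -376; ΔP = 69 − 50 = 19.
Midpoints: P̄ = 59.50, Q̄ = 1847.0.
ε = (ΔQ/ΔP)(P̄/Q̄) = (-376/19)(59.50/1847.0).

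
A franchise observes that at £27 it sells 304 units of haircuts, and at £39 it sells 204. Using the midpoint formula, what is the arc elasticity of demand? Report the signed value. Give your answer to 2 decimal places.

-1.08

ΔQ = 204 − 304 = -100; ΔP = 39 − 27 = 12.
Midpoints: P̄ = 33.00, Q̄ = 254.0.
ε = (ΔQ/ΔP)(P̄/Q̄) = (-100/12)(33.00/254.0).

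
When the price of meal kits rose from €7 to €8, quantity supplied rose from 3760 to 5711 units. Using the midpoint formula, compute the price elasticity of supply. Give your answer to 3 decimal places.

3.090

ΔQ = 5711 − 3760 = 1951; ΔP = 8 − 7 = 1.
Midpoints: P̄ = 7.50, Q̄ = 4735.5.
ε_s = (ΔQ/ΔP)(P̄/Q̄) = (1951/1)(7.50/4735.5).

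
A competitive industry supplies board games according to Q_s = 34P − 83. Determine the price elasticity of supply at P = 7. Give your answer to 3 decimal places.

At P = 7, Q_s = 155.
dQ_s/dP = 34.
ε_s = (dQ_s/dP)(P/Q_s) = (34)(7/155).

1.535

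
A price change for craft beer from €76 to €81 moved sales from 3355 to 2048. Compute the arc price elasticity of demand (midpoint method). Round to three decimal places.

ΔQ = 2048 − 3355 = -1307; ΔP = 81 − 76 = 5.
Midpoints: P̄ = 78.50, Q̄ = 2701.5.
ε = (ΔQ/ΔP)(P̄/Q̄) = (-1307/5)(78.50/2701.5).

-7.596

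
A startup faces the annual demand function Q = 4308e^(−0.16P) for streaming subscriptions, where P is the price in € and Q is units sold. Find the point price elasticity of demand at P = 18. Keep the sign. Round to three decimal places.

At P = 18, Q = 241.829.
dQ/dP = −0.16·4308e^(−0.16P) = −0.16Q = -38.693.
ε = (dQ/dP)(P/Q) = (-38.693)(18/241.829).

-2.880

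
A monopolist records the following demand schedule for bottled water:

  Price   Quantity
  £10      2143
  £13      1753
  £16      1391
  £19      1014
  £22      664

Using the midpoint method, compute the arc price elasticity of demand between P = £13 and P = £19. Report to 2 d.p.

At P = 13, Q = 1753; at P = 19, Q = 1014.
ΔQ = -739, ΔP = 6. Midpoints: P̄ = 16.00, Q̄ = 1383.5.
ε = (ΔQ/ΔP)(P̄/Q̄) = (-739/6)(16.00/1383.5).

-1.42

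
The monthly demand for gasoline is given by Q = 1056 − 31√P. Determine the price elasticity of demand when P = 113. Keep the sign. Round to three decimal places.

At P = 113, Q = 726.465.
dQ/dP = −31/(2√P) = -1.458.
ε = (dQ/dP)(P/Q) = (-1.458)(113/726.465).
|ε| < 1, so demand is inelastic at this price.

-0.227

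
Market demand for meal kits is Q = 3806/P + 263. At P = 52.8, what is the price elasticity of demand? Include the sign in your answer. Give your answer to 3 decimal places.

-0.215

At P = 52.8, Q = 335.083.
dQ/dP = −3806/P² = -1.365.
ε = (dQ/dP)(P/Q) = (-1.365)(52.8/335.083).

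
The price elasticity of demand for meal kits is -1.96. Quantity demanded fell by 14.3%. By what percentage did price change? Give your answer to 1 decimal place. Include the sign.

7.3%

%ΔP ≈ %ΔQ / ε = (-14.3%)/(-1.96) = 7.30%.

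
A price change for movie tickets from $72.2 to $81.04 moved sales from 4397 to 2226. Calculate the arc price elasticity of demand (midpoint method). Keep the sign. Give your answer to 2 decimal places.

ΔQ = 2226 − 4397 = -2171; ΔP = 81.04 − 72.2 = 8.84.
Midpoints: P̄ = 76.62, Q̄ = 3311.5.
ε = (ΔQ/ΔP)(P̄/Q̄) = (-2171/8.84)(76.62/3311.5).

-5.68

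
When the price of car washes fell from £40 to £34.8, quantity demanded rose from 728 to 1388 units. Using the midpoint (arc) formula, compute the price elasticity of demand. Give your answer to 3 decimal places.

-4.487

ΔQ = 1388 − 728 = 660; ΔP = 34.8 − 40 = -5.2.
Midpoints: P̄ = 37.40, Q̄ = 1058.0.
ε = (ΔQ/ΔP)(P̄/Q̄) = (660/-5.2)(37.40/1058.0).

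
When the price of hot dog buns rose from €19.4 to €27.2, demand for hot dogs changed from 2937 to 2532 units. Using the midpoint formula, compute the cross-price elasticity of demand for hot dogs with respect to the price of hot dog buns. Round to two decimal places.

ΔQ_x = 2532 − 2937 = -405; ΔP_y = 27.2 − 19.4 = 7.8.
Midpoints: P̄_y = 23.30, Q̄_x = 2734.5.
ε_xy = (ΔQ_x/ΔP_y)(P̄_y/Q̄_x) = (-405/7.8)(23.30/2734.5).

-0.44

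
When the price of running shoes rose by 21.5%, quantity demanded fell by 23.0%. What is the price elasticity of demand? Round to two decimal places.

-1.07

ε = %ΔQ / %ΔP = (-23.0)/(21.5) = -1.070.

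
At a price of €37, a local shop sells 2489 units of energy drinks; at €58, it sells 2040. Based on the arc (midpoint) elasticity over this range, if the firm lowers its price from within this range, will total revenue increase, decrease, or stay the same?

decrease

Arc ε = (-449/21)(47.50/2264.5) ≈ -0.448.
|ε| = 0.45 < 1, so demand is inelastic. A price cut therefore reduces total revenue.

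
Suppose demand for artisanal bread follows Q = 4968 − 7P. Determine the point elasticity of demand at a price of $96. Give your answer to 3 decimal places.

-0.156

At P = 96, Q = 4296.
dQ/dP = −7.
ε = (dQ/dP)(P/Q) = (-7)(96/4296).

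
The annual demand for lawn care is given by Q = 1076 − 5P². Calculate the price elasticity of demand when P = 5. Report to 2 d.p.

At P = 5, Q = 951.
dQ/dP = −10P = -50.
ε = (dQ/dP)(P/Q) = (-50)(5/951).
|ε| < 1, so demand is inelastic at this price.

-0.26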